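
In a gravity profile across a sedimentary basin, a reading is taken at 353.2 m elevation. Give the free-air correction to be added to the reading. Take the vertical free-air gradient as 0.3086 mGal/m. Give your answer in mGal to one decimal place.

109.0

Free-air correction = 0.3086 × 353.2 = 109.0 mGal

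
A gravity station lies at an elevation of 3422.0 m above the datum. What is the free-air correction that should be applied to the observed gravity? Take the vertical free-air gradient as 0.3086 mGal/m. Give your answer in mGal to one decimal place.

Free-air correction = 0.3086 × 3422.0 = 1056.0 mGal

1056.0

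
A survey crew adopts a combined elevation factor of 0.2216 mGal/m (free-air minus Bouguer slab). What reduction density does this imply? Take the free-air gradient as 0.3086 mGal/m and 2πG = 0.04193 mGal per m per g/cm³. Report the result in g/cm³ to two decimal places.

0.2216 = 0.3086 − 0.04193 × ρ
ρ = (0.3086 − 0.2216) / 0.04193 = 2.07 g/cm³

2.07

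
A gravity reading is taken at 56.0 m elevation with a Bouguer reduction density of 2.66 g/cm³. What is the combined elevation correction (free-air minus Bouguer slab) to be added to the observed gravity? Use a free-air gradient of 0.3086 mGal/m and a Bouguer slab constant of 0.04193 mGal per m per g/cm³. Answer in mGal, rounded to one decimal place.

Combined gradient = 0.3086 − 0.04193 × 2.66 = 0.1970662 mGal/m
Combined elevation correction = 0.1970662 × 56.0 = 11.0 mGal

11.0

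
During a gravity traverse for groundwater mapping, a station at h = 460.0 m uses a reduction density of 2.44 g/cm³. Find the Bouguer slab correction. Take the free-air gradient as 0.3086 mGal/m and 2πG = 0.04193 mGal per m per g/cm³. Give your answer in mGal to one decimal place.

47.1

Bouguer slab correction = 0.04193 × 2.44 × 460.0 = 47.1 mGal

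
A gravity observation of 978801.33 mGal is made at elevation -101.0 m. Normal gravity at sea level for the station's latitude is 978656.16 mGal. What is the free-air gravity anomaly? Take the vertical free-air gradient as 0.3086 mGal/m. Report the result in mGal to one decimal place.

Free-air correction = 0.3086 × -101.0 = -31.17 mGal
Free-air anomaly = 978801.33 − 978656.16 + (-31.17) = 114.00 mGal

114.0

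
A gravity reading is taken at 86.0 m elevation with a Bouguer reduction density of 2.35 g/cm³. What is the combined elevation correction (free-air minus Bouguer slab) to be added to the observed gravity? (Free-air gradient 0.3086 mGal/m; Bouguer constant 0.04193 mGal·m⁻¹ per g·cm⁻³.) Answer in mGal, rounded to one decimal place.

Combined gradient = 0.3086 − 0.04193 × 2.35 = 0.2100645 mGal/m
Combined elevation correction = 0.2100645 × 86.0 = 18.1 mGal

18.1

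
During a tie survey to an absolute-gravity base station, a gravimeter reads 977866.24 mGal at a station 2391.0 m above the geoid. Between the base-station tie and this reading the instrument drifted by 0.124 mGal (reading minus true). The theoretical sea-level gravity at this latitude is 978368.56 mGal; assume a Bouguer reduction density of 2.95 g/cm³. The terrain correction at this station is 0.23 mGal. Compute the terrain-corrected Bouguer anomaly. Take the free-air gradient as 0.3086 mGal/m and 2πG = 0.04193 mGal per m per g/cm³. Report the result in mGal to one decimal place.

Drift-corrected reading = 977866.24 − (0.124) = 977866.116 mGal
Free-air correction = 0.3086 × 2391.0 = 737.86 mGal
Free-air anomaly = 977866.116 − 978368.56 + (737.86) = 235.416 mGal
Bouguer slab correction = 0.04193 × 2.95 × 2391.0 = 295.75 mGal
Simple Bouguer anomaly = 235.416 − (295.75) = -60.334 mGal
Complete Bouguer anomaly = -60.334 + 0.23 = -60.104 mGal

-60.1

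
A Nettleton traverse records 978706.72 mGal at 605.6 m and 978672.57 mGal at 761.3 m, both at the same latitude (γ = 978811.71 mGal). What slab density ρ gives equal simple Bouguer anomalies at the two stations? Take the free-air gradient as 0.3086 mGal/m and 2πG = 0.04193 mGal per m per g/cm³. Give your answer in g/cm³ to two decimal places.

2.13

Δg_obs = 978672.57 − 978706.72 = -34.15 mGal over Δh = 761.3 − 605.6 = 155.7 m
Equal Bouguer anomalies ⇒ Δg_obs + (0.3086 − 0.04193ρ)·Δh = 0
0.3086 − 0.04193ρ = −Δg_obs/Δh = 0.21933
ρ = (0.3086 − 0.21933) / 0.04193 = 2.13 g/cm³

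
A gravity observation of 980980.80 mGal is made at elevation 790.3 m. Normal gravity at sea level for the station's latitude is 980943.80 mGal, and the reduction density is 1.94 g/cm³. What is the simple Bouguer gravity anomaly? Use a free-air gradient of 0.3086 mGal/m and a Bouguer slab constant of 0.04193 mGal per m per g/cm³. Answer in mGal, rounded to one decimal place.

Free-air correction = 0.3086 × 790.3 = 243.89 mGal
Free-air anomaly = 980980.80 − 980943.80 + (243.89) = 280.89 mGal
Bouguer slab correction = 0.04193 × 1.94 × 790.3 = 64.29 mGal
Simple Bouguer anomaly = 280.89 − (64.29) = 216.60 mGal

216.6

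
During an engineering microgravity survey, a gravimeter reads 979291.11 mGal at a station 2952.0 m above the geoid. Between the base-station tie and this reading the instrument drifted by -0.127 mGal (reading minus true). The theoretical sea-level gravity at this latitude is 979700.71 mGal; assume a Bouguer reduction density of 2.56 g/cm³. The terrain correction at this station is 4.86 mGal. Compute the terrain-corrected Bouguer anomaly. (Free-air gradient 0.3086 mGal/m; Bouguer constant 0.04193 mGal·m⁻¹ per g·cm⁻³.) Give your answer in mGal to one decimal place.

189.5

Drift-corrected reading = 979291.11 − (-0.127) = 979291.237 mGal
Free-air correction = 0.3086 × 2952.0 = 910.99 mGal
Free-air anomaly = 979291.237 − 979700.71 + (910.99) = 501.517 mGal
Bouguer slab correction = 0.04193 × 2.56 × 2952.0 = 316.87 mGal
Simple Bouguer anomaly = 501.517 − (316.87) = 184.647 mGal
Complete Bouguer anomaly = 184.647 + 4.86 = 189.507 mGal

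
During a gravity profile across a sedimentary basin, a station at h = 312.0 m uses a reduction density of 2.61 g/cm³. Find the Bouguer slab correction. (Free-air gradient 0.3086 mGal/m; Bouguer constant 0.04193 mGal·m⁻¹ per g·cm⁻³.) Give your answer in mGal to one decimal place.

Bouguer slab correction = 0.04193 × 2.61 × 312.0 = 34.1 mGal

34.1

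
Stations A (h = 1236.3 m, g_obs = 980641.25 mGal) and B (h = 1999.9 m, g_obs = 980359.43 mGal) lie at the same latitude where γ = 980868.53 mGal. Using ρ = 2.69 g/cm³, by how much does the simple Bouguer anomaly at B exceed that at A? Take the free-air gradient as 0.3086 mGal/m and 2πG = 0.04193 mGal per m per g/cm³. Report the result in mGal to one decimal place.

-132.3

Δg_SB(A) = 980641.25 − 980868.53 + 0.3086×1236.3 − 0.04193×2.69×1236.3 = 14.80 mGal
Δg_SB(B) = 980359.43 − 980868.53 + 0.3086×1999.9 − 0.04193×2.69×1999.9 = -117.50 mGal
Difference = -117.50 − (14.80) = -132.30 mGal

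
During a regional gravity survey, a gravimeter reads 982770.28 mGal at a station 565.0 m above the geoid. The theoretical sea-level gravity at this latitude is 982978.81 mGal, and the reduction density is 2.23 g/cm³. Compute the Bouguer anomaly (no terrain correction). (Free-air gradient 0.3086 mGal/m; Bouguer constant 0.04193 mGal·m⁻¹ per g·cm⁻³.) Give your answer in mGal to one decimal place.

-87.0

Free-air correction = 0.3086 × 565.0 = 174.36 mGal
Free-air anomaly = 982770.28 − 982978.81 + (174.36) = -34.17 mGal
Bouguer slab correction = 0.04193 × 2.23 × 565.0 = 52.83 mGal
Simple Bouguer anomaly = -34.17 − (52.83) = -87.00 mGal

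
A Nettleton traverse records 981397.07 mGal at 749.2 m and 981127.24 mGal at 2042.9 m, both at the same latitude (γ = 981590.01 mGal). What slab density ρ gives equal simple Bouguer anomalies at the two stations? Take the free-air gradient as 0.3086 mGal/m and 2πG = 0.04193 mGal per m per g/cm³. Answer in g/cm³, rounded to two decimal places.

2.39

Δg_obs = 981127.24 − 981397.07 = -269.83 mGal over Δh = 2042.9 − 749.2 = 1293.7 m
Equal Bouguer anomalies ⇒ Δg_obs + (0.3086 − 0.04193ρ)·Δh = 0
0.3086 − 0.04193ρ = −Δg_obs/Δh = 0.20857
ρ = (0.3086 − 0.20857) / 0.04193 = 2.39 g/cm³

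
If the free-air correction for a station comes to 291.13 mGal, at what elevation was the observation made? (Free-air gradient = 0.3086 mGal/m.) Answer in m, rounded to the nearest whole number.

943

h = 291.13 / 0.3086 = 943.39 m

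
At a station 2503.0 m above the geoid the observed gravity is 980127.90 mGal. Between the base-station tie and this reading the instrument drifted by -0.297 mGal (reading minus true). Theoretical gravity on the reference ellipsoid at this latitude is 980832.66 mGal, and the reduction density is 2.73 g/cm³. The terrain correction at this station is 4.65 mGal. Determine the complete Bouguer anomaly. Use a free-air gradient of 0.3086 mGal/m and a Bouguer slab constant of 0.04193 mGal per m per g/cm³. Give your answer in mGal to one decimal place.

Drift-corrected reading = 980127.90 − (-0.297) = 980128.197 mGal
Free-air correction = 0.3086 × 2503.0 = 772.43 mGal
Free-air anomaly = 980128.197 − 980832.66 + (772.43) = 67.967 mGal
Bouguer slab correction = 0.04193 × 2.73 × 2503.0 = 286.52 mGal
Simple Bouguer anomaly = 67.967 − (286.52) = -218.553 mGal
Complete Bouguer anomaly = -218.553 + 4.65 = -213.903 mGal

-213.9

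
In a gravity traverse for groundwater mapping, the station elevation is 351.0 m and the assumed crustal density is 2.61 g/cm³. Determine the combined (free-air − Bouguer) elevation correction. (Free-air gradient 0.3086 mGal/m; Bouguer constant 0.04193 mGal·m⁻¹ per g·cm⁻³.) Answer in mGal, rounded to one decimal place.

69.9

Combined gradient = 0.3086 − 0.04193 × 2.61 = 0.1991627 mGal/m
Combined elevation correction = 0.1991627 × 351.0 = 69.9 mGal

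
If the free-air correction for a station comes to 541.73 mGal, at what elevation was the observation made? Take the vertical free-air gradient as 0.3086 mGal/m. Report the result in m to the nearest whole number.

1755

h = 541.73 / 0.3086 = 1755.44 m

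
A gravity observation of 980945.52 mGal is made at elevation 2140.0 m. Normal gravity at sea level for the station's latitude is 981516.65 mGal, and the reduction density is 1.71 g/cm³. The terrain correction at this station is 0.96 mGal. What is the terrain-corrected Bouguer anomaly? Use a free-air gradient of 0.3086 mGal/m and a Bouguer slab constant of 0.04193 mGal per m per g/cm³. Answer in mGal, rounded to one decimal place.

-63.2

Free-air correction = 0.3086 × 2140.0 = 660.40 mGal
Free-air anomaly = 980945.52 − 981516.65 + (660.40) = 89.27 mGal
Bouguer slab correction = 0.04193 × 1.71 × 2140.0 = 153.44 mGal
Simple Bouguer anomaly = 89.27 − (153.44) = -64.17 mGal
Complete Bouguer anomaly = -64.17 + 0.96 = -63.21 mGal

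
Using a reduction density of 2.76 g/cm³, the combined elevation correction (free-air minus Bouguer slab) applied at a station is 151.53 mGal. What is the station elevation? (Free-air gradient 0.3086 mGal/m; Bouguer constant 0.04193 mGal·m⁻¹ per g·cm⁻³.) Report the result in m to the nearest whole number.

786

Combined gradient = 0.3086 − 0.04193 × 2.76 = 0.1928732 mGal/m
h = 151.53 / 0.1928732 = 785.65 m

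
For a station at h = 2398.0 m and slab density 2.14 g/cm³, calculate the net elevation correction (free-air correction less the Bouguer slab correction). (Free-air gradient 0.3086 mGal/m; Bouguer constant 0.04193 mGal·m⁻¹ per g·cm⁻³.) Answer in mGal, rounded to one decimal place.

524.8

Combined gradient = 0.3086 − 0.04193 × 2.14 = 0.2188698 mGal/m
Combined elevation correction = 0.2188698 × 2398.0 = 524.8 mGal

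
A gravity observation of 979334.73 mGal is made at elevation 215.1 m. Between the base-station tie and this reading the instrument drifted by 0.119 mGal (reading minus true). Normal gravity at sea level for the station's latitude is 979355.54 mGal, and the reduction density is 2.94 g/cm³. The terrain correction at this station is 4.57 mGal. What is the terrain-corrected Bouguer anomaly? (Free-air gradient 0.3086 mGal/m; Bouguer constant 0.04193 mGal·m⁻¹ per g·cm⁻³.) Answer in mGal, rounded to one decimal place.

23.5

Drift-corrected reading = 979334.73 − (0.119) = 979334.611 mGal
Free-air correction = 0.3086 × 215.1 = 66.38 mGal
Free-air anomaly = 979334.611 − 979355.54 + (66.38) = 45.451 mGal
Bouguer slab correction = 0.04193 × 2.94 × 215.1 = 26.52 mGal
Simple Bouguer anomaly = 45.451 − (26.52) = 18.931 mGal
Complete Bouguer anomaly = 18.931 + 4.57 = 23.501 mGal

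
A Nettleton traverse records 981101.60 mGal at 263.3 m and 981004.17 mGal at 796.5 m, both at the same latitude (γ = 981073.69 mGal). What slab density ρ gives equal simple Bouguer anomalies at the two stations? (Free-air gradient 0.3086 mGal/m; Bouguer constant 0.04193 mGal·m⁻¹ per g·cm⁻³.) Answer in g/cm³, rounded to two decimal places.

3.00

Δg_obs = 981004.17 − 981101.60 = -97.43 mGal over Δh = 796.5 − 263.3 = 533.2 m
Equal Bouguer anomalies ⇒ Δg_obs + (0.3086 − 0.04193ρ)·Δh = 0
0.3086 − 0.04193ρ = −Δg_obs/Δh = 0.18273
ρ = (0.3086 − 0.18273) / 0.04193 = 3.00 g/cm³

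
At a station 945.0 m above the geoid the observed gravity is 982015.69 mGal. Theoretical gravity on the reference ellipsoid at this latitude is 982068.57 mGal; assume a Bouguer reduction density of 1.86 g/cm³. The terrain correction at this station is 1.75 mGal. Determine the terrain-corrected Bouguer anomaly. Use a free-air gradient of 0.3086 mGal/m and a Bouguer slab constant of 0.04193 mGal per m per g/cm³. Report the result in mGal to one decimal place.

166.8

Free-air correction = 0.3086 × 945.0 = 291.63 mGal
Free-air anomaly = 982015.69 − 982068.57 + (291.63) = 238.75 mGal
Bouguer slab correction = 0.04193 × 1.86 × 945.0 = 73.70 mGal
Simple Bouguer anomaly = 238.75 − (73.70) = 165.05 mGal
Complete Bouguer anomaly = 165.05 + 1.75 = 166.80 mGal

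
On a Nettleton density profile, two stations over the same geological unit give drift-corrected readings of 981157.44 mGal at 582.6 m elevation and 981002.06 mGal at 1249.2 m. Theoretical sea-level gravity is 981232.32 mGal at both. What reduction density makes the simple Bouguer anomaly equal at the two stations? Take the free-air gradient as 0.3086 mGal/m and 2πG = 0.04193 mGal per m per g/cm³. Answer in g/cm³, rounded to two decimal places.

1.80

Δg_obs = 981002.06 − 981157.44 = -155.38 mGal over Δh = 1249.2 − 582.6 = 666.6 m
Equal Bouguer anomalies ⇒ Δg_obs + (0.3086 − 0.04193ρ)·Δh = 0
0.3086 − 0.04193ρ = −Δg_obs/Δh = 0.23309
ρ = (0.3086 − 0.23309) / 0.04193 = 1.80 g/cm³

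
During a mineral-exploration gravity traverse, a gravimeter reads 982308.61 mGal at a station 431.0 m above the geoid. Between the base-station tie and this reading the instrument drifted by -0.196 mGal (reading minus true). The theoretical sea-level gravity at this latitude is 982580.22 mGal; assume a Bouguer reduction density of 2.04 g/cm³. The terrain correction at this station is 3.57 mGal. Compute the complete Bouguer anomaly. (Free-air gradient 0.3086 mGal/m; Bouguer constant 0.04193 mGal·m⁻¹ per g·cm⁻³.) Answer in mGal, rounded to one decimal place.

-171.7

Drift-corrected reading = 982308.61 − (-0.196) = 982308.806 mGal
Free-air correction = 0.3086 × 431.0 = 133.01 mGal
Free-air anomaly = 982308.806 − 982580.22 + (133.01) = -138.404 mGal
Bouguer slab correction = 0.04193 × 2.04 × 431.0 = 36.87 mGal
Simple Bouguer anomaly = -138.404 − (36.87) = -175.274 mGal
Complete Bouguer anomaly = -175.274 + 3.57 = -171.704 mGal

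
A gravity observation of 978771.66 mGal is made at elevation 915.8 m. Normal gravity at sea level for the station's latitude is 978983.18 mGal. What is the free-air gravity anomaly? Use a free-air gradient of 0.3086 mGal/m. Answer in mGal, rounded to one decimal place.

71.1

Free-air correction = 0.3086 × 915.8 = 282.62 mGal
Free-air anomaly = 978771.66 − 978983.18 + (282.62) = 71.10 mGal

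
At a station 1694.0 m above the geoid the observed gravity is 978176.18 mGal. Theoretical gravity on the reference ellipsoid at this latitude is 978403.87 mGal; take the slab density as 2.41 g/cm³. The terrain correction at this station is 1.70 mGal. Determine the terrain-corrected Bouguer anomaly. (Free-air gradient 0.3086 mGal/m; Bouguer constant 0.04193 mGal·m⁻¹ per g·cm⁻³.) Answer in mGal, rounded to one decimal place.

125.6

Free-air correction = 0.3086 × 1694.0 = 522.77 mGal
Free-air anomaly = 978176.18 − 978403.87 + (522.77) = 295.08 mGal
Bouguer slab correction = 0.04193 × 2.41 × 1694.0 = 171.18 mGal
Simple Bouguer anomaly = 295.08 − (171.18) = 123.90 mGal
Complete Bouguer anomaly = 123.90 + 1.70 = 125.60 mGal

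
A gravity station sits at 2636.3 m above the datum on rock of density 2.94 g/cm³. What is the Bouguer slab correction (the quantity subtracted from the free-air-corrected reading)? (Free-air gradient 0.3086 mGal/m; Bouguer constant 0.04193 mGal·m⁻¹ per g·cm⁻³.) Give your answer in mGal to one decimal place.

325.0

Bouguer slab correction = 0.04193 × 2.94 × 2636.3 = 325.0 mGal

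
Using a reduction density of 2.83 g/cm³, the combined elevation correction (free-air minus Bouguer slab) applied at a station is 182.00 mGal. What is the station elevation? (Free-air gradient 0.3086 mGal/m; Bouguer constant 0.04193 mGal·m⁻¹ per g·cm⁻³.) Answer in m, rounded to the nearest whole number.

958

Combined gradient = 0.3086 − 0.04193 × 2.83 = 0.1899381 mGal/m
h = 182.00 / 0.1899381 = 958.21 m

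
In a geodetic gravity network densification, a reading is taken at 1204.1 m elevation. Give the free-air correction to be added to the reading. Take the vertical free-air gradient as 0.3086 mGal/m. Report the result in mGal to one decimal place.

371.6

Free-air correction = 0.3086 × 1204.1 = 371.6 mGal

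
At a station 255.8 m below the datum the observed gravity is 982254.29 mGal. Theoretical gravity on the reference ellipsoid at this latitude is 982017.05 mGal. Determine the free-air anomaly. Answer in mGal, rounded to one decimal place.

Free-air correction = 0.3086 × -255.8 = -78.94 mGal
Free-air anomaly = 982254.29 − 982017.05 + (-78.94) = 158.30 mGal

158.3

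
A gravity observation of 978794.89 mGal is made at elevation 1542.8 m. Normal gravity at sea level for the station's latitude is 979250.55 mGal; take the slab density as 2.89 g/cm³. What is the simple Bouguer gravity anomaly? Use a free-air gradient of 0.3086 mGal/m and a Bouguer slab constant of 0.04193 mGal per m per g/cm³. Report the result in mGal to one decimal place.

Free-air correction = 0.3086 × 1542.8 = 476.11 mGal
Free-air anomaly = 978794.89 − 979250.55 + (476.11) = 20.45 mGal
Bouguer slab correction = 0.04193 × 2.89 × 1542.8 = 186.95 mGal
Simple Bouguer anomaly = 20.45 − (186.95) = -166.50 mGal

-166.5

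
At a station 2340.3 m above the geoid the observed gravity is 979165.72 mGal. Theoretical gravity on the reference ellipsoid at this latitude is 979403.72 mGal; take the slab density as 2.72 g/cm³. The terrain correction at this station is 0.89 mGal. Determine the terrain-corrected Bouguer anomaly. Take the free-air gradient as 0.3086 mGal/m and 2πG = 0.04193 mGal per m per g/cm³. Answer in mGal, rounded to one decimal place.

Free-air correction = 0.3086 × 2340.3 = 722.22 mGal
Free-air anomaly = 979165.72 − 979403.72 + (722.22) = 484.22 mGal
Bouguer slab correction = 0.04193 × 2.72 × 2340.3 = 266.91 mGal
Simple Bouguer anomaly = 484.22 − (266.91) = 217.31 mGal
Complete Bouguer anomaly = 217.31 + 0.89 = 218.20 mGal

218.2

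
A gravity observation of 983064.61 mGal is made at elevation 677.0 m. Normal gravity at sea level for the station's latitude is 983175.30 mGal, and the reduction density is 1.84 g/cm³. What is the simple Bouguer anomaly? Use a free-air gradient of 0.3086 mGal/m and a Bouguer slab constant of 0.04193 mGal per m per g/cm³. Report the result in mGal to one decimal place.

Free-air correction = 0.3086 × 677.0 = 208.92 mGal
Free-air anomaly = 983064.61 − 983175.30 + (208.92) = 98.23 mGal
Bouguer slab correction = 0.04193 × 1.84 × 677.0 = 52.23 mGal
Simple Bouguer anomaly = 98.23 − (52.23) = 46.00 mGal

46.0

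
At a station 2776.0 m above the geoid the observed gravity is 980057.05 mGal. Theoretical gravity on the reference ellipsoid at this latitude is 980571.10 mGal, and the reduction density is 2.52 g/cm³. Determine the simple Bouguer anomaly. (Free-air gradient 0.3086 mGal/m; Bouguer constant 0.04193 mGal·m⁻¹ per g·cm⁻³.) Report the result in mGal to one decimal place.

Free-air correction = 0.3086 × 2776.0 = 856.67 mGal
Free-air anomaly = 980057.05 − 980571.10 + (856.67) = 342.62 mGal
Bouguer slab correction = 0.04193 × 2.52 × 2776.0 = 293.32 mGal
Simple Bouguer anomaly = 342.62 − (293.32) = 49.30 mGal

49.3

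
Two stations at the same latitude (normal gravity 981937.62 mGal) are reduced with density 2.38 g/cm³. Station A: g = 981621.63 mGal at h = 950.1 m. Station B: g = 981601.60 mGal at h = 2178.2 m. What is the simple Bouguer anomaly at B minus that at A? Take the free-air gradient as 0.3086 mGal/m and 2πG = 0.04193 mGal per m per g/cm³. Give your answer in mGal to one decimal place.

Δg_SB(A) = 981621.63 − 981937.62 + 0.3086×950.1 − 0.04193×2.38×950.1 = -117.60 mGal
Δg_SB(B) = 981601.60 − 981937.62 + 0.3086×2178.2 − 0.04193×2.38×2178.2 = 118.80 mGal
Difference = 118.80 − (-117.60) = 236.40 mGal

236.4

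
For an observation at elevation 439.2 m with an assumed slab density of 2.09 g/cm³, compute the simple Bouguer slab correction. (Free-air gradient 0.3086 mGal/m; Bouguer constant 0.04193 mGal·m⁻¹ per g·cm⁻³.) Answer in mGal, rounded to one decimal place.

38.5

Bouguer slab correction = 0.04193 × 2.09 × 439.2 = 38.5 mGal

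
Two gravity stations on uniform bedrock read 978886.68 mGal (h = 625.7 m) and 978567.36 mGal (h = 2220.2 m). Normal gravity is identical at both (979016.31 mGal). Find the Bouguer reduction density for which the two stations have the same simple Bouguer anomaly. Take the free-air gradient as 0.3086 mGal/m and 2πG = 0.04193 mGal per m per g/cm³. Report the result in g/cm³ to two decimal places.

2.58

Δg_obs = 978567.36 − 978886.68 = -319.32 mGal over Δh = 2220.2 − 625.7 = 1594.5 m
Equal Bouguer anomalies ⇒ Δg_obs + (0.3086 − 0.04193ρ)·Δh = 0
0.3086 − 0.04193ρ = −Δg_obs/Δh = 0.20026
ρ = (0.3086 − 0.20026) / 0.04193 = 2.58 g/cm³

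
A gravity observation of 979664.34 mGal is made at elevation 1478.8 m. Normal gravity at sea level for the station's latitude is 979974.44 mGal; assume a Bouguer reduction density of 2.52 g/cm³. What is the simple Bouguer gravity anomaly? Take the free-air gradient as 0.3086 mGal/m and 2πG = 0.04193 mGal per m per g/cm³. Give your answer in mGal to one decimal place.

-10.0

Free-air correction = 0.3086 × 1478.8 = 456.36 mGal
Free-air anomaly = 979664.34 − 979974.44 + (456.36) = 146.26 mGal
Bouguer slab correction = 0.04193 × 2.52 × 1478.8 = 156.26 mGal
Simple Bouguer anomaly = 146.26 − (156.26) = -10.00 mGal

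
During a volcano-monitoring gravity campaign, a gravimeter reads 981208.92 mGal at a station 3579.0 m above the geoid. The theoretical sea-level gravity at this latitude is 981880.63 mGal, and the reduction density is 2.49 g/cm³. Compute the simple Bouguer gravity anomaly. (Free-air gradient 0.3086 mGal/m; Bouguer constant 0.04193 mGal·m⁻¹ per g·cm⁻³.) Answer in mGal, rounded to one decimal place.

59.1

Free-air correction = 0.3086 × 3579.0 = 1104.48 mGal
Free-air anomaly = 981208.92 − 981880.63 + (1104.48) = 432.77 mGal
Bouguer slab correction = 0.04193 × 2.49 × 3579.0 = 373.67 mGal
Simple Bouguer anomaly = 432.77 − (373.67) = 59.10 mGal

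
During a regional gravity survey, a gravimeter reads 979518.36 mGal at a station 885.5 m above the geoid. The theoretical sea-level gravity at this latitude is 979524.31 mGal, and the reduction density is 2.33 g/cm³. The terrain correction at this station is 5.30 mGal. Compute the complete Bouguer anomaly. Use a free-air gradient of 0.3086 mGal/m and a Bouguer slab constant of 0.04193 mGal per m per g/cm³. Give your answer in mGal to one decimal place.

186.1

Free-air correction = 0.3086 × 885.5 = 273.27 mGal
Free-air anomaly = 979518.36 − 979524.31 + (273.27) = 267.32 mGal
Bouguer slab correction = 0.04193 × 2.33 × 885.5 = 86.51 mGal
Simple Bouguer anomaly = 267.32 − (86.51) = 180.81 mGal
Complete Bouguer anomaly = 180.81 + 5.30 = 186.11 mGal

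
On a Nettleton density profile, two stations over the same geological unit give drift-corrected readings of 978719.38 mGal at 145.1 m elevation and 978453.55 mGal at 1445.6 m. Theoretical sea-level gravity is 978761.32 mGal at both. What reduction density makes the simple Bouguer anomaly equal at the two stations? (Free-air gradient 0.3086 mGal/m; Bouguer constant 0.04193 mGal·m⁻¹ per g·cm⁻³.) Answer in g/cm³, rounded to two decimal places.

Δg_obs = 978453.55 − 978719.38 = -265.83 mGal over Δh = 1445.6 − 145.1 = 1300.5 m
Equal Bouguer anomalies ⇒ Δg_obs + (0.3086 − 0.04193ρ)·Δh = 0
0.3086 − 0.04193ρ = −Δg_obs/Δh = 0.20441
ρ = (0.3086 − 0.20441) / 0.04193 = 2.48 g/cm³

2.48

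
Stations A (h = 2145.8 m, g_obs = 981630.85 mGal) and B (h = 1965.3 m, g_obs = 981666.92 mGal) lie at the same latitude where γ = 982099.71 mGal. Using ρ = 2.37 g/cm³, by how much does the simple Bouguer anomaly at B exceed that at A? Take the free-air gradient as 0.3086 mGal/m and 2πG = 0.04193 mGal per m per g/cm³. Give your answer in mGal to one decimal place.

Δg_SB(A) = 981630.85 − 982099.71 + 0.3086×2145.8 − 0.04193×2.37×2145.8 = -19.90 mGal
Δg_SB(B) = 981666.92 − 982099.71 + 0.3086×1965.3 − 0.04193×2.37×1965.3 = -21.60 mGal
Difference = -21.60 − (-19.90) = -1.70 mGal

-1.7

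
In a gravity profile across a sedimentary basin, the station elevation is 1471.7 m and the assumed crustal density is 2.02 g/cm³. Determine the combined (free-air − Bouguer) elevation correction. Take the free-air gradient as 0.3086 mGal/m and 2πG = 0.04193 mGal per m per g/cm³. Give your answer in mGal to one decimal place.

329.5

Combined gradient = 0.3086 − 0.04193 × 2.02 = 0.2239014 mGal/m
Combined elevation correction = 0.2239014 × 1471.7 = 329.5 mGal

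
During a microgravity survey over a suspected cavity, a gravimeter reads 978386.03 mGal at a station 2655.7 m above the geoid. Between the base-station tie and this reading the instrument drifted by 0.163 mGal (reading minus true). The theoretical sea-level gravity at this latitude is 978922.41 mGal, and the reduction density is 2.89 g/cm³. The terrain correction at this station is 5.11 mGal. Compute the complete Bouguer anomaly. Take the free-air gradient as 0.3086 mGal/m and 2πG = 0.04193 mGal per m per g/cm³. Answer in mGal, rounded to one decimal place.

Drift-corrected reading = 978386.03 − (0.163) = 978385.867 mGal
Free-air correction = 0.3086 × 2655.7 = 819.55 mGal
Free-air anomaly = 978385.867 − 978922.41 + (819.55) = 283.007 mGal
Bouguer slab correction = 0.04193 × 2.89 × 2655.7 = 321.81 mGal
Simple Bouguer anomaly = 283.007 − (321.81) = -38.803 mGal
Complete Bouguer anomaly = -38.803 + 5.11 = -33.693 mGal

-33.7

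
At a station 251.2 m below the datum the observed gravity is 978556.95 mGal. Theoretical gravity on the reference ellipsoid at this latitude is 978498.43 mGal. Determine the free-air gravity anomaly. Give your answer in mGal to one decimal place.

-19.0

Free-air correction = 0.3086 × -251.2 = -77.52 mGal
Free-air anomaly = 978556.95 − 978498.43 + (-77.52) = -19.00 mGal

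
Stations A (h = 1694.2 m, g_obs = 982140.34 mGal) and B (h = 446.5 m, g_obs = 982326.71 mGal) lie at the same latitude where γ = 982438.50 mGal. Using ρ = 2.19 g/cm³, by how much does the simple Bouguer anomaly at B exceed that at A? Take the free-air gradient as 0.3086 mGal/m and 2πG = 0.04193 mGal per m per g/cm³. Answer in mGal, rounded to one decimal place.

-84.1

Δg_SB(A) = 982140.34 − 982438.50 + 0.3086×1694.2 − 0.04193×2.19×1694.2 = 69.10 mGal
Δg_SB(B) = 982326.71 − 982438.50 + 0.3086×446.5 − 0.04193×2.19×446.5 = -15.00 mGal
Difference = -15.00 − (69.10) = -84.10 mGal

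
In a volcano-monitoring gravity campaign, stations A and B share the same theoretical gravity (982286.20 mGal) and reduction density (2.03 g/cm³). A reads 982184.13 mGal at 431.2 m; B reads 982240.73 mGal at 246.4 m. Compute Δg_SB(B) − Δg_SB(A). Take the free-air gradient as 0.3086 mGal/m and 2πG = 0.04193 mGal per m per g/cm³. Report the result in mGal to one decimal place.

15.3

Δg_SB(A) = 982184.13 − 982286.20 + 0.3086×431.2 − 0.04193×2.03×431.2 = -5.70 mGal
Δg_SB(B) = 982240.73 − 982286.20 + 0.3086×246.4 − 0.04193×2.03×246.4 = 9.60 mGal
Difference = 9.60 − (-5.70) = 15.30 mGal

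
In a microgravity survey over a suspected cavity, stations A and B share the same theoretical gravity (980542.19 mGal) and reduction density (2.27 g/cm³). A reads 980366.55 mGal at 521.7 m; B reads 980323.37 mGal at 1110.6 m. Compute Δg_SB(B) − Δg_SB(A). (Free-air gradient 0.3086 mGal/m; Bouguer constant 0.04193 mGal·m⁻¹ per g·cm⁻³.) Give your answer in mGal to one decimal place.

Δg_SB(A) = 980366.55 − 980542.19 + 0.3086×521.7 − 0.04193×2.27×521.7 = -64.30 mGal
Δg_SB(B) = 980323.37 − 980542.19 + 0.3086×1110.6 − 0.04193×2.27×1110.6 = 18.20 mGal
Difference = 18.20 − (-64.30) = 82.50 mGal

82.5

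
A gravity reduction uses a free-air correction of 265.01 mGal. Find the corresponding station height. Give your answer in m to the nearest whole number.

h = 265.01 / 0.3086 = 858.75 m

859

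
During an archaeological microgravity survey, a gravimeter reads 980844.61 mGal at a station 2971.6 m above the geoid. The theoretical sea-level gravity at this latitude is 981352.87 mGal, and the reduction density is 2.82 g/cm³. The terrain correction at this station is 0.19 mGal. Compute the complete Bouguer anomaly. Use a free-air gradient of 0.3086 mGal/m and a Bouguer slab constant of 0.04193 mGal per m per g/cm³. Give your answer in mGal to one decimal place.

57.6

Free-air correction = 0.3086 × 2971.6 = 917.04 mGal
Free-air anomaly = 980844.61 − 981352.87 + (917.04) = 408.78 mGal
Bouguer slab correction = 0.04193 × 2.82 × 2971.6 = 351.37 mGal
Simple Bouguer anomaly = 408.78 − (351.37) = 57.41 mGal
Complete Bouguer anomaly = 57.41 + 0.19 = 57.60 mGal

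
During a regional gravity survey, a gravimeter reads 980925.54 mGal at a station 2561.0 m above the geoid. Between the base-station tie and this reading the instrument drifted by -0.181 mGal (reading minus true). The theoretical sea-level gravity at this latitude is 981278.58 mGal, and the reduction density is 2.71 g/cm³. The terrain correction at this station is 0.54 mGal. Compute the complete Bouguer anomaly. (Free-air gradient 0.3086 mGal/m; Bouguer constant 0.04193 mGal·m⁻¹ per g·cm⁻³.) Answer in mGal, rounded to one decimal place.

147.0

Drift-corrected reading = 980925.54 − (-0.181) = 980925.721 mGal
Free-air correction = 0.3086 × 2561.0 = 790.32 mGal
Free-air anomaly = 980925.721 − 981278.58 + (790.32) = 437.461 mGal
Bouguer slab correction = 0.04193 × 2.71 × 2561.0 = 291.01 mGal
Simple Bouguer anomaly = 437.461 − (291.01) = 146.451 mGal
Complete Bouguer anomaly = 146.451 + 0.54 = 146.991 mGal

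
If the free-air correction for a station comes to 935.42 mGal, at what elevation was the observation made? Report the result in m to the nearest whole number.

h = 935.42 / 0.3086 = 3031.17 m

3031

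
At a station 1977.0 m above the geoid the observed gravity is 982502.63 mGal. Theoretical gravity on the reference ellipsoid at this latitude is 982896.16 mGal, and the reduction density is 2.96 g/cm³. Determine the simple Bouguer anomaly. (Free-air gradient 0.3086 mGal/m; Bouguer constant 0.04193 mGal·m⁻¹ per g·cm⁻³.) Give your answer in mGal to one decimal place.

-28.8

Free-air correction = 0.3086 × 1977.0 = 610.10 mGal
Free-air anomaly = 982502.63 − 982896.16 + (610.10) = 216.57 mGal
Bouguer slab correction = 0.04193 × 2.96 × 1977.0 = 245.37 mGal
Simple Bouguer anomaly = 216.57 − (245.37) = -28.80 mGal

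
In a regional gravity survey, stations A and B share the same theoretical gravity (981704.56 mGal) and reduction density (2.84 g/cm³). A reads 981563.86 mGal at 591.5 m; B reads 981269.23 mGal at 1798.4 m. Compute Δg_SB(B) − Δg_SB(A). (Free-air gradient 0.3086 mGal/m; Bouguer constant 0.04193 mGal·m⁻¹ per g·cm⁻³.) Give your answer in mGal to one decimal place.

Δg_SB(A) = 981563.86 − 981704.56 + 0.3086×591.5 − 0.04193×2.84×591.5 = -28.60 mGal
Δg_SB(B) = 981269.23 − 981704.56 + 0.3086×1798.4 − 0.04193×2.84×1798.4 = -94.50 mGal
Difference = -94.50 − (-28.60) = -65.90 mGal

-65.9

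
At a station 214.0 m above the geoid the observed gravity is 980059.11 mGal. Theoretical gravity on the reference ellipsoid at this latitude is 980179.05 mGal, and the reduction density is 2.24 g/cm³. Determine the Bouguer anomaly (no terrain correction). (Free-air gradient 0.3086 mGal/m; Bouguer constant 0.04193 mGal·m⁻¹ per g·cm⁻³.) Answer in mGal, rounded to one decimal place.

Free-air correction = 0.3086 × 214.0 = 66.04 mGal
Free-air anomaly = 980059.11 − 980179.05 + (66.04) = -53.90 mGal
Bouguer slab correction = 0.04193 × 2.24 × 214.0 = 20.10 mGal
Simple Bouguer anomaly = -53.90 − (20.10) = -74.00 mGal

-74.0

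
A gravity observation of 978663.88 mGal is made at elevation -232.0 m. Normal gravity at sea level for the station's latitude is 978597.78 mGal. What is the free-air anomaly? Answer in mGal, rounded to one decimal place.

Free-air correction = 0.3086 × -232.0 = -71.60 mGal
Free-air anomaly = 978663.88 − 978597.78 + (-71.60) = -5.50 mGal

-5.5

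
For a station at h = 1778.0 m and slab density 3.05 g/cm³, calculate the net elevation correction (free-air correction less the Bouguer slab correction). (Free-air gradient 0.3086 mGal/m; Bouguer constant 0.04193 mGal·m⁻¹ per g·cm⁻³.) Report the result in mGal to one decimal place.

321.3

Combined gradient = 0.3086 − 0.04193 × 3.05 = 0.1807135 mGal/m
Combined elevation correction = 0.1807135 × 1778.0 = 321.3 mGal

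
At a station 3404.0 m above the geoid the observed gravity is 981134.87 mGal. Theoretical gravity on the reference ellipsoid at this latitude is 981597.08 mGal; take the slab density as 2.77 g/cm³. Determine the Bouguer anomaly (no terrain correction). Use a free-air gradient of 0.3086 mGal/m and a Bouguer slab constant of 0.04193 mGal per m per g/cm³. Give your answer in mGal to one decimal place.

Free-air correction = 0.3086 × 3404.0 = 1050.47 mGal
Free-air anomaly = 981134.87 − 981597.08 + (1050.47) = 588.26 mGal
Bouguer slab correction = 0.04193 × 2.77 × 3404.0 = 395.36 mGal
Simple Bouguer anomaly = 588.26 − (395.36) = 192.90 mGal

192.9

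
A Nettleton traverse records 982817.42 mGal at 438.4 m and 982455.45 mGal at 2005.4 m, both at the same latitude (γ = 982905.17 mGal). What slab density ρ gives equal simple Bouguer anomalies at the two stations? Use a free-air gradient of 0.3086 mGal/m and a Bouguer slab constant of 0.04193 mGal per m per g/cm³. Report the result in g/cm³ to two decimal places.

1.85

Δg_obs = 982455.45 − 982817.42 = -361.97 mGal over Δh = 2005.4 − 438.4 = 1567.0 m
Equal Bouguer anomalies ⇒ Δg_obs + (0.3086 − 0.04193ρ)·Δh = 0
0.3086 − 0.04193ρ = −Δg_obs/Δh = 0.23100
ρ = (0.3086 − 0.23100) / 0.04193 = 1.85 g/cm³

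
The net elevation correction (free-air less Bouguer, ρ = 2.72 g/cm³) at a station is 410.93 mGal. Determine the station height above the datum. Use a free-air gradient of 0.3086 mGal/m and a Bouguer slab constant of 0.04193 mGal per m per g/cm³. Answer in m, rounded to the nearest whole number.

2112

Combined gradient = 0.3086 − 0.04193 × 2.72 = 0.1945504 mGal/m
h = 410.93 / 0.1945504 = 2112.20 m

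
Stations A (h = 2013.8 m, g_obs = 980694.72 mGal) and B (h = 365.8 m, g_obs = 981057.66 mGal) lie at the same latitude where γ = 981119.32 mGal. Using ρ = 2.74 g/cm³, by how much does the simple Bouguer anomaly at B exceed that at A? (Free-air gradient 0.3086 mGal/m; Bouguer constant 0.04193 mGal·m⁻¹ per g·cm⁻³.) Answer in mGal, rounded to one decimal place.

43.7

Δg_SB(A) = 980694.72 − 981119.32 + 0.3086×2013.8 − 0.04193×2.74×2013.8 = -34.50 mGal
Δg_SB(B) = 981057.66 − 981119.32 + 0.3086×365.8 − 0.04193×2.74×365.8 = 9.20 mGal
Difference = 9.20 − (-34.50) = 43.70 mGal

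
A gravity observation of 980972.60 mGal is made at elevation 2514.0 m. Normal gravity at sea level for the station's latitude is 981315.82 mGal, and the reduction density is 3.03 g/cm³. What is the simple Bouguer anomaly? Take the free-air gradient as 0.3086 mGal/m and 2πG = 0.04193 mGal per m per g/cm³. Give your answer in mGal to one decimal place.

Free-air correction = 0.3086 × 2514.0 = 775.82 mGal
Free-air anomaly = 980972.60 − 981315.82 + (775.82) = 432.60 mGal
Bouguer slab correction = 0.04193 × 3.03 × 2514.0 = 319.40 mGal
Simple Bouguer anomaly = 432.60 − (319.40) = 113.20 mGal

113.2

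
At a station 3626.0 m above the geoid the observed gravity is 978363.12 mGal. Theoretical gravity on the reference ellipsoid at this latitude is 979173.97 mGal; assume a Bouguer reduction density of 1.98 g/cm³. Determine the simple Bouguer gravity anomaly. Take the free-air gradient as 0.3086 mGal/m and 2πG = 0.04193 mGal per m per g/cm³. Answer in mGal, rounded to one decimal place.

7.1

Free-air correction = 0.3086 × 3626.0 = 1118.98 mGal
Free-air anomaly = 978363.12 − 979173.97 + (1118.98) = 308.13 mGal
Bouguer slab correction = 0.04193 × 1.98 × 3626.0 = 301.04 mGal
Simple Bouguer anomaly = 308.13 − (301.04) = 7.09 mGal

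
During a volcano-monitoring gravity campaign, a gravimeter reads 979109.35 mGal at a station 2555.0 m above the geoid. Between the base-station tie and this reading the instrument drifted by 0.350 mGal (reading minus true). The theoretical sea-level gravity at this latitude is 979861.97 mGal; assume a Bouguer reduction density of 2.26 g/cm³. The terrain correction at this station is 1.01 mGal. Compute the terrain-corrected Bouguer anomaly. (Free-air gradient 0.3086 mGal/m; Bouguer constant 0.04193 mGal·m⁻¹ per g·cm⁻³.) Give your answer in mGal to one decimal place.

-205.6

Drift-corrected reading = 979109.35 − (0.350) = 979109.000 mGal
Free-air correction = 0.3086 × 2555.0 = 788.47 mGal
Free-air anomaly = 979109.000 − 979861.97 + (788.47) = 35.500 mGal
Bouguer slab correction = 0.04193 × 2.26 × 2555.0 = 242.12 mGal
Simple Bouguer anomaly = 35.500 − (242.12) = -206.620 mGal
Complete Bouguer anomaly = -206.620 + 1.01 = -205.610 mGal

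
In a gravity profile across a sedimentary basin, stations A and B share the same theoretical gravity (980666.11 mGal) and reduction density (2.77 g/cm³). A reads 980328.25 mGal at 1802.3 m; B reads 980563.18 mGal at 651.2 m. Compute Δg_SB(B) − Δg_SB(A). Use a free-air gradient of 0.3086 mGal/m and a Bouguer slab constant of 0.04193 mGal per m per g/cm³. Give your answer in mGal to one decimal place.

Δg_SB(A) = 980328.25 − 980666.11 + 0.3086×1802.3 − 0.04193×2.77×1802.3 = 9.00 mGal
Δg_SB(B) = 980563.18 − 980666.11 + 0.3086×651.2 − 0.04193×2.77×651.2 = 22.40 mGal
Difference = 22.40 − (9.00) = 13.40 mGal

13.4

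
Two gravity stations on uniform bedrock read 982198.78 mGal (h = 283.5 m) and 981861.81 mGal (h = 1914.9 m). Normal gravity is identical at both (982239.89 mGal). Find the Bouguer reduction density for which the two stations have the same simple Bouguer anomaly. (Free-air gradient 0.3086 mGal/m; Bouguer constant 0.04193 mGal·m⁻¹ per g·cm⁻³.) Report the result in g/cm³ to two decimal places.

2.43

Δg_obs = 981861.81 − 982198.78 = -336.97 mGal over Δh = 1914.9 − 283.5 = 1631.4 m
Equal Bouguer anomalies ⇒ Δg_obs + (0.3086 − 0.04193ρ)·Δh = 0
0.3086 − 0.04193ρ = −Δg_obs/Δh = 0.20655
ρ = (0.3086 − 0.20655) / 0.04193 = 2.43 g/cm³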